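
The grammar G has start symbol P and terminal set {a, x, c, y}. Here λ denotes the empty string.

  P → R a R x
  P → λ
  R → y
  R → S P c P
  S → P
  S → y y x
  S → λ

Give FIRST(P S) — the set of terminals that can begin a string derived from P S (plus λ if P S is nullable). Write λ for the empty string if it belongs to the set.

{λ, c, y}

FIRST(P) = {λ, c, y}  (via R a R x)
FIRST(S) = {λ, c, y}  (via P)
FIRST(R) = {c, y}  (via S P c P)
FIRST(P S): take FIRST of each symbol in turn, carrying on past any symbol whose FIRST contains λ; result {λ, c, y}.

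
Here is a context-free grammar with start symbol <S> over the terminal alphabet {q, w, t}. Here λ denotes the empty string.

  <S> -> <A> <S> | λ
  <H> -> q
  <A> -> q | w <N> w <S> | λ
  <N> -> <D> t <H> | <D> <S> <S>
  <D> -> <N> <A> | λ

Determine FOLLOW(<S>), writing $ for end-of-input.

FIRST(<H>) = {q}
FIRST(<A>) = {λ, q, w}
FIRST(<S>) = {λ, q, w}  (via <A> <S>)
FIRST(<N>) = {λ, q, t, w}  (via <D> t <H>, <D> <S> <S>)
FIRST(<D>) = {λ, q, t, w}  (via <N> <A>)
FOLLOW(<S>) includes $ since <S> is the start symbol.
FOLLOW(<S>): in <S>-><A> <S>, the suffix after <S> is empty (adds nothing new); in <A>->w <N> w <S>, the suffix after <S> is empty, so FOLLOW(<S>) ⊇ FOLLOW(<A>) = {$, q, t, w}; in <N>-><D> <S> <S> (occurrence 1), <S> is followed by <S> with FIRST {λ, q, w}; in <N>-><D> <S> <S> (occurrence 1), the suffix after <S> is nullable, so FOLLOW(<S>) ⊇ FOLLOW(<N>) = {q, t, w}; in <N>-><D> <S> <S> (occurrence 2), the suffix after <S> is empty, so FOLLOW(<S>) ⊇ FOLLOW(<N>) = {q, t, w}. Thus FOLLOW(<S>) = {$, q, t, w}.
FOLLOW(<H>): in <N>-><D> t <H>, the suffix after <H> is empty, so FOLLOW(<H>) ⊇ FOLLOW(<N>) = {q, t, w}. Thus FOLLOW(<H>) = {q, t, w}.
FOLLOW(<A>): in <S>-><A> <S>, <A> is followed by <S> with FIRST {λ, q, w}; in <S>-><A> <S>, the suffix after <A> is nullable, so FOLLOW(<A>) ⊇ FOLLOW(<S>) = {$, q, t, w}; in <D>-><N> <A>, the suffix after <A> is empty, so FOLLOW(<A>) ⊇ FOLLOW(<D>) = {q, t, w}. Thus FOLLOW(<A>) = {$, q, t, w}.
FOLLOW(<N>): in <A>->w <N> w <S>, <N> is followed by w <S> with FIRST {w}; in <D>-><N> <A>, <N> is followed by <A> with FIRST {λ, q, w}; in <D>-><N> <A>, the suffix after <N> is nullable, so FOLLOW(<N>) ⊇ FOLLOW(<D>) = {q, t, w}. Thus FOLLOW(<N>) = {q, t, w}.
FOLLOW(<D>): in <N>-><D> t <H>, <D> is followed by t <H> with FIRST {t}; in <N>-><D> <S> <S>, <D> is followed by <S> <S> with FIRST {λ, q, w}; in <N>-><D> <S> <S>, the suffix after <D> is nullable, so FOLLOW(<D>) ⊇ FOLLOW(<N>) = {q, t, w}. Thus FOLLOW(<D>) = {q, t, w}.

{$, q, t, w}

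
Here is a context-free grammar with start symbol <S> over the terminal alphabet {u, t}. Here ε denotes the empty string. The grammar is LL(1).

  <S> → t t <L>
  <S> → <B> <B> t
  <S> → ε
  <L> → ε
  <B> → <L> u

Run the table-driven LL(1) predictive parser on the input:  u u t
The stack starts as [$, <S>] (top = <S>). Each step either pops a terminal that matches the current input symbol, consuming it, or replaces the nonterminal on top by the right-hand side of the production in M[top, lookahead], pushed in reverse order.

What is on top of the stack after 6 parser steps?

u

step 1: stack=$ <S>  input=u u t $  — expand <S> → <B> <B> t
step 2: stack=$ t <B> <B>  input=u u t $  — expand <B> → <L> u
step 3: stack=$ t <B> u <L>  input=u u t $  — expand <L> → ε
step 4: stack=$ t <B> u  input=u u t $  — match u
step 5: stack=$ t <B>  input=u t $  — expand <B> → <L> u
step 6: stack=$ t u <L>  input=u t $  — expand <L> → ε
Stack after step 6: $ t u (top = u).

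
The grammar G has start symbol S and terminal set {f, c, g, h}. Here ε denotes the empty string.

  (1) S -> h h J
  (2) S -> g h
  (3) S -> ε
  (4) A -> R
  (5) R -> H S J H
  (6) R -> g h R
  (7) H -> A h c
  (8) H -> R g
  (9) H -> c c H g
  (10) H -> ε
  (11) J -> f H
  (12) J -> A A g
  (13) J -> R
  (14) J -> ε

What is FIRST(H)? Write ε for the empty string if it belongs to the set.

FIRST(S) = {ε, g, h}
FIRST(A) = {ε, c, f, g, h}  (via R)
FIRST(R) = {ε, c, f, g, h}  (via H S J H)
FIRST(H) = {ε, c, f, g, h}  (via A h c, R g)
FIRST(J) = {ε, c, f, g, h}  (via A A g, R)

{ε, c, f, g, h}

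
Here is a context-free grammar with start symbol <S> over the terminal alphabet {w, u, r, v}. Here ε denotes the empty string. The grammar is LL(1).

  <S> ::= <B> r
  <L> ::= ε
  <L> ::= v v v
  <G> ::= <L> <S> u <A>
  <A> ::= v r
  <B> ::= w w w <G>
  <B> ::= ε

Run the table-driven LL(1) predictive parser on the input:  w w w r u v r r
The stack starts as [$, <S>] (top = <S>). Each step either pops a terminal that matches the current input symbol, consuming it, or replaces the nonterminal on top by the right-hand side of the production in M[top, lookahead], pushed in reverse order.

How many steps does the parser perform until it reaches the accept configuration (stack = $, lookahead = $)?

15

      Stack              Input              Action
   1  $ <S>              w w w r u v r r $  expand <S> ::= <B> r
   2  $ r <B>            w w w r u v r r $  expand <B> ::= w w w <G>
   3  $ r <G> w w w      w w w r u v r r $  match w
   4  $ r <G> w w        w w r u v r r $    match w
   5  $ r <G> w          w r u v r r $      match w
   6  $ r <G>            r u v r r $        expand <G> ::= <L> <S> u <A>
   7  $ r <A> u <S> <L>  r u v r r $        expand <L> ::= ε
   8  $ r <A> u <S>      r u v r r $        expand <S> ::= <B> r
   9  $ r <A> u r <B>    r u v r r $        expand <B> ::= ε
  10  $ r <A> u r        r u v r r $        match r
  11  $ r <A> u          u v r r $          match u
  12  $ r <A>            v r r $            expand <A> ::= v r
  13  $ r r v            v r r $            match v
  14  $ r r              r r $              match r
  15  $ r                r $                match r
Accept reached after 15 steps.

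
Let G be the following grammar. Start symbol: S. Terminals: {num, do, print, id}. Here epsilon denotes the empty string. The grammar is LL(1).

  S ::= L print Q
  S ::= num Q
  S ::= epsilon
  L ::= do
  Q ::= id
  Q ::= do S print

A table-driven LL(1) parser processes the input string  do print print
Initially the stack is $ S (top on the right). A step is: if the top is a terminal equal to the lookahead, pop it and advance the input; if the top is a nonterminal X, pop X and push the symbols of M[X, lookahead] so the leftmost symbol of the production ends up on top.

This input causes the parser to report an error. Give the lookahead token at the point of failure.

print

step 1: stack=$ S  input=do print print $  — expand S ::= L print Q
step 2: stack=$ Q print L  input=do print print $  — expand L ::= do
step 3: stack=$ Q print do  input=do print print $  — match do
step 4: stack=$ Q print  input=print print $  — match print
step 5: stack=$ Q  input=print $  — error: M[Q, print] is empty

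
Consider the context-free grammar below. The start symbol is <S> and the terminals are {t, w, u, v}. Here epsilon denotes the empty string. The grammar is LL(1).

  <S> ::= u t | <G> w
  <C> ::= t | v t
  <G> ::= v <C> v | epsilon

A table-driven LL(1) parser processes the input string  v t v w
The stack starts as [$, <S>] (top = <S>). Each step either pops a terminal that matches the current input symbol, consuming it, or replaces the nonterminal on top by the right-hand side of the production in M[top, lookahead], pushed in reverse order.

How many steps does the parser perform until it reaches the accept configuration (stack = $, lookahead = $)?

     Stack        Input      Action
  1  $ <S>        v t v w $  expand <S> ::= <G> w
  2  $ w <G>      v t v w $  expand <G> ::= v <C> v
  3  $ w v <C> v  v t v w $  match v
  4  $ w v <C>    t v w $    expand <C> ::= t
  5  $ w v t      t v w $    match t
  6  $ w v        v w $      match v
  7  $ w          w $        match w
Accept reached after 7 steps.

7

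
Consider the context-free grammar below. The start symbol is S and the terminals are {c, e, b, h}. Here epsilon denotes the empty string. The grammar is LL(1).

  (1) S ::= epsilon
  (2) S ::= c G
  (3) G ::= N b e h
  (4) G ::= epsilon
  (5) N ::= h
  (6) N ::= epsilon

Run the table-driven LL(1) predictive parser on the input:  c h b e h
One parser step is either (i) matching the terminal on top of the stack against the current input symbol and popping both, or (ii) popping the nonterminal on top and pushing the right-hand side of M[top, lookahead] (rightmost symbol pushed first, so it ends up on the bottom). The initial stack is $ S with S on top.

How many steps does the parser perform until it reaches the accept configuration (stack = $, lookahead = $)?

8

     Stack      Input        Action
  1  $ S        c h b e h $  expand S ::= c G
  2  $ G c      c h b e h $  match c
  3  $ G        h b e h $    expand G ::= N b e h
  4  $ h e b N  h b e h $    expand N ::= h
  5  $ h e b h  h b e h $    match h
  6  $ h e b    b e h $      match b
  7  $ h e      e h $        match e
  8  $ h        h $          match h
Accept reached after 8 steps.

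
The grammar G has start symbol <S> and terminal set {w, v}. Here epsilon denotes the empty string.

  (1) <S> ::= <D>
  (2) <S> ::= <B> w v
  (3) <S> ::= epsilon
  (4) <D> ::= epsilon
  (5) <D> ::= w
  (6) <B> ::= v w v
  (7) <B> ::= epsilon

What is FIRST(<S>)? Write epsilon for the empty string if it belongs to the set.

FIRST(<D>) = {epsilon, w}
FIRST(<B>) = {epsilon, v}
FIRST(<S>) = {epsilon, v, w}  (via <D>, <B> w v)

{epsilon, v, w}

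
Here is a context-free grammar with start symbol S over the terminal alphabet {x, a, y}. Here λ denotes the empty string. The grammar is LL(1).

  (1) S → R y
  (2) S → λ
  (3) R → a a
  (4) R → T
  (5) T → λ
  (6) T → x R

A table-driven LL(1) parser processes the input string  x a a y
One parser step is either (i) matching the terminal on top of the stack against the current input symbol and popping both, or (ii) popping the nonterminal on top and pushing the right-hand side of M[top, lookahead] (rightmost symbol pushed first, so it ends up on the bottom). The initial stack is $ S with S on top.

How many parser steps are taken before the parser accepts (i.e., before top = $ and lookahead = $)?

step 1: stack=$ S  input=x a a y $  — expand S → R y
step 2: stack=$ y R  input=x a a y $  — expand R → T
step 3: stack=$ y T  input=x a a y $  — expand T → x R
step 4: stack=$ y R x  input=x a a y $  — match x
step 5: stack=$ y R  input=a a y $  — expand R → a a
step 6: stack=$ y a a  input=a a y $  — match a
step 7: stack=$ y a  input=a y $  — match a
step 8: stack=$ y  input=y $  — match y
Accept reached after 8 steps.

8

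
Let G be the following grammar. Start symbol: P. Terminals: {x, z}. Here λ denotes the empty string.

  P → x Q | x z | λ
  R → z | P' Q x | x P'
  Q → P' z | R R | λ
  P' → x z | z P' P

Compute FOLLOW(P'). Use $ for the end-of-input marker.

FIRST(P) = {λ, x}
FIRST(P') = {x, z}
FIRST(R) = {x, z}  (via P' Q x)
FIRST(Q) = {λ, x, z}  (via P' z, R R)
FOLLOW(P) includes $ since P is the start symbol.
FOLLOW(P): in P'→z P' P, the suffix after P is empty, so FOLLOW(P) ⊇ FOLLOW(P') = {$, x, z}. Thus FOLLOW(P) = {$, x, z}.
FOLLOW(Q): in P→x Q, the suffix after Q is empty, so FOLLOW(Q) ⊇ FOLLOW(P) = {$, x, z}; in R→P' Q x, Q is followed by x with FIRST {x}. Thus FOLLOW(Q) = {$, x, z}.
FOLLOW(R): in Q→R R (occurrence 1), R is followed by R with FIRST {x, z}; in Q→R R (occurrence 2), the suffix after R is empty, so FOLLOW(R) ⊇ FOLLOW(Q) = {$, x, z}. Thus FOLLOW(R) = {$, x, z}.
FOLLOW(P'): in R→P' Q x, P' is followed by Q x with FIRST {x, z}; in R→x P', the suffix after P' is empty, so FOLLOW(P') ⊇ FOLLOW(R) = {$, x, z}; in Q→P' z, P' is followed by z with FIRST {z}; in P'→z P' P, P' is followed by P with FIRST {λ, x}; in P'→z P' P, the suffix after P' is nullable (adds nothing new). Thus FOLLOW(P') = {$, x, z}.

{$, x, z}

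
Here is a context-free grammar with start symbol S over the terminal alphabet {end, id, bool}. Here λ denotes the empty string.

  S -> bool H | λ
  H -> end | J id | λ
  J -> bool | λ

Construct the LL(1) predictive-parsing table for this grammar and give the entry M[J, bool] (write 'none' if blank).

J -> bool

FIRST(S) = {λ, bool}
FIRST(J) = {λ, bool}
FIRST(H) = {λ, bool, end, id}  (via J id)
FOLLOW(S) includes $ since S is the start symbol.
FOLLOW(J): in H->J id, J is followed by id with FIRST {id}. Thus FOLLOW(J) = {id}.
For J -> bool: FIRST(bool) = {bool}, so it goes in M[J, t] for t ∈ {bool}.
For J -> λ: FIRST(λ) = {λ}, so it goes in M[J, t] for t ∈ {}; since λ ∈ FIRST, also for every t ∈ FOLLOW(J) = {id}.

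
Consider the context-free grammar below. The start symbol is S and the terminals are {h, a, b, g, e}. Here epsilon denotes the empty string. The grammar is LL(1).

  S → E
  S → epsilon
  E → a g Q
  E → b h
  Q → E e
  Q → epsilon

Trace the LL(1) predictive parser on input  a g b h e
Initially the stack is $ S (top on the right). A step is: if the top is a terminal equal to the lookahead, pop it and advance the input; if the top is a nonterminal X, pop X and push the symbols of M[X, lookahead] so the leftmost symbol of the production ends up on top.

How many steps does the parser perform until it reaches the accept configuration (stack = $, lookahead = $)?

     Stack    Input        Action
  1  $ S      a g b h e $  expand S → E
  2  $ E      a g b h e $  expand E → a g Q
  3  $ Q g a  a g b h e $  match a
  4  $ Q g    g b h e $    match g
  5  $ Q      b h e $      expand Q → E e
  6  $ e E    b h e $      expand E → b h
  7  $ e h b  b h e $      match b
  8  $ e h    h e $        match h
  9  $ e      e $          match e
Accept reached after 9 steps.

9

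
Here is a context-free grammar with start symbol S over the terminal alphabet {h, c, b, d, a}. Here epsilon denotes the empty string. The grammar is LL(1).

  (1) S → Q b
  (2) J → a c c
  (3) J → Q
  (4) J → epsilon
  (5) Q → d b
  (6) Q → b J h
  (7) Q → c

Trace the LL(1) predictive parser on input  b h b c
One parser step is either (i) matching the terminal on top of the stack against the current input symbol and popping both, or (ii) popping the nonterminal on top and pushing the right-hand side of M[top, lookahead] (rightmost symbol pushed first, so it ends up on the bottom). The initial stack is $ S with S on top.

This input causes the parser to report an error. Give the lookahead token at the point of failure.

c

step 1: stack=$ S  input=b h b c $  — expand S → Q b
step 2: stack=$ b Q  input=b h b c $  — expand Q → b J h
step 3: stack=$ b h J b  input=b h b c $  — match b
step 4: stack=$ b h J  input=h b c $  — expand J → epsilon
step 5: stack=$ b h  input=h b c $  — match h
step 6: stack=$ b  input=b c $  — match b
step 7: stack=$  input=c $  — error: stack empty but input remains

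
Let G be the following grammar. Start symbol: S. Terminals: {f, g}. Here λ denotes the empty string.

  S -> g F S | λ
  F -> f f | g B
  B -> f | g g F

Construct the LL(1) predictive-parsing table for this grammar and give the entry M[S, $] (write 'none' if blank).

FIRST(S) = {λ, g}
FIRST(F) = {f, g}
FIRST(B) = {f, g}
FOLLOW(S) includes $ since S is the start symbol.
FOLLOW(S): in S->g F S, the suffix after S is empty (adds nothing new). Thus FOLLOW(S) = {$}.
For S -> g F S: FIRST(g F S) = {g}, so it goes in M[S, t] for t ∈ {g}.
For S -> λ: FIRST(λ) = {λ}, so it goes in M[S, t] for t ∈ {}; since λ ∈ FIRST, also for every t ∈ FOLLOW(S) = {$}.

S -> λ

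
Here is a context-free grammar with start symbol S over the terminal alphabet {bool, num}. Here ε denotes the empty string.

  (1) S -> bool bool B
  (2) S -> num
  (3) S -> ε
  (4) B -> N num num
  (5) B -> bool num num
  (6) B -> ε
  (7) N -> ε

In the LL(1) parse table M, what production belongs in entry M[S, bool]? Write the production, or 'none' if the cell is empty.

S -> bool bool B

FIRST(S): from S->bool bool B we get {bool}; from S->num we get {num}; from S->ε we get {ε}. So FIRST(S) = {ε, bool, num}.
FIRST(N): from N->ε we get {ε}. So FIRST(N) = {ε}.
FIRST(B): from B->N num num we get {num}; from B->bool num num we get {bool}; from B->ε we get {ε}. So FIRST(B) = {ε, bool, num}.
FOLLOW(S) includes $ since S is the start symbol.
FOLLOW(S): S appears on no right-hand side. Thus FOLLOW(S) = {$}.
For S -> bool bool B: FIRST(bool bool B) = {bool}, so it goes in M[S, t] for t ∈ {bool}.
For S -> num: FIRST(num) = {num}, so it goes in M[S, t] for t ∈ {num}.
For S -> ε: FIRST(ε) = {ε}, so it goes in M[S, t] for t ∈ {}; since ε ∈ FIRST, also for every t ∈ FOLLOW(S) = {$}.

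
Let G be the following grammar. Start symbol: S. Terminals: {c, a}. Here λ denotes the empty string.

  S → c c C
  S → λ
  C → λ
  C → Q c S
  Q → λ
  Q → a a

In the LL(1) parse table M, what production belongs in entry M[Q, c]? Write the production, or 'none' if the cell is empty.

Q → λ

FIRST(S): from S→c c C we get {c}; from S→λ we get {λ}. So FIRST(S) = {λ, c}.
FIRST(Q): from Q→λ we get {λ}; from Q→a a we get {a}. So FIRST(Q) = {λ, a}.
FIRST(C): from C→λ we get {λ}; from C→Q c S we get {a, c}. So FIRST(C) = {λ, a, c}.
FOLLOW(S) includes $ since S is the start symbol.
FOLLOW(Q): in C→Q c S, Q is followed by c S with FIRST {c}. Thus FOLLOW(Q) = {c}.
For Q → λ: FIRST(λ) = {λ}, so it goes in M[Q, t] for t ∈ {}; since λ ∈ FIRST, also for every t ∈ FOLLOW(Q) = {c}.
For Q → a a: FIRST(a a) = {a}, so it goes in M[Q, t] for t ∈ {a}.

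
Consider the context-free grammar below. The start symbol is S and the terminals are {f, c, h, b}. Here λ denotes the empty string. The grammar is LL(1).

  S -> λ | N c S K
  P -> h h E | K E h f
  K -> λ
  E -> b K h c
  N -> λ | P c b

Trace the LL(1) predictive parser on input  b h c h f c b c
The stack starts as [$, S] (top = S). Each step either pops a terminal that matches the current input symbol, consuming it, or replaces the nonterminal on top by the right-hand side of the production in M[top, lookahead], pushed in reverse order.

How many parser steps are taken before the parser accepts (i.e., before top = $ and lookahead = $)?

16

      Stack                    Input              Action
   1  $ S                      b h c h f c b c $  expand S -> N c S K
   2  $ K S c N                b h c h f c b c $  expand N -> P c b
   3  $ K S c b c P            b h c h f c b c $  expand P -> K E h f
   4  $ K S c b c f h E K      b h c h f c b c $  expand K -> λ
   5  $ K S c b c f h E        b h c h f c b c $  expand E -> b K h c
   6  $ K S c b c f h c h K b  b h c h f c b c $  match b
   7  $ K S c b c f h c h K    h c h f c b c $    expand K -> λ
   8  $ K S c b c f h c h      h c h f c b c $    match h
   9  $ K S c b c f h c        c h f c b c $      match c
  10  $ K S c b c f h          h f c b c $        match h
  11  $ K S c b c f            f c b c $          match f
  12  $ K S c b c              c b c $            match c
  13  $ K S c b                b c $              match b
  14  $ K S c                  c $                match c
  15  $ K S                    $                  expand S -> λ
  16  $ K                      $                  expand K -> λ
Accept reached after 16 steps.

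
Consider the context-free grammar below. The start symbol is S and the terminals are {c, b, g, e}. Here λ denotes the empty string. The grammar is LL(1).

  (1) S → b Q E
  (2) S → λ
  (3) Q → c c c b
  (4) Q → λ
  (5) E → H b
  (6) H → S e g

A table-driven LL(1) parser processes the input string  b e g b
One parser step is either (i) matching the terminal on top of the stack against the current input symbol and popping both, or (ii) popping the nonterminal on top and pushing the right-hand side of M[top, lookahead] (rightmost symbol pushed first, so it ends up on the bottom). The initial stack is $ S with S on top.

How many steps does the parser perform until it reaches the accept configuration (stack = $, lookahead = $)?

9

step 1: stack=$ S  input=b e g b $  — expand S → b Q E
step 2: stack=$ E Q b  input=b e g b $  — match b
step 3: stack=$ E Q  input=e g b $  — expand Q → λ
step 4: stack=$ E  input=e g b $  — expand E → H b
step 5: stack=$ b H  input=e g b $  — expand H → S e g
step 6: stack=$ b g e S  input=e g b $  — expand S → λ
step 7: stack=$ b g e  input=e g b $  — match e
step 8: stack=$ b g  input=g b $  — match g
step 9: stack=$ b  input=b $  — match b
Accept reached after 9 steps.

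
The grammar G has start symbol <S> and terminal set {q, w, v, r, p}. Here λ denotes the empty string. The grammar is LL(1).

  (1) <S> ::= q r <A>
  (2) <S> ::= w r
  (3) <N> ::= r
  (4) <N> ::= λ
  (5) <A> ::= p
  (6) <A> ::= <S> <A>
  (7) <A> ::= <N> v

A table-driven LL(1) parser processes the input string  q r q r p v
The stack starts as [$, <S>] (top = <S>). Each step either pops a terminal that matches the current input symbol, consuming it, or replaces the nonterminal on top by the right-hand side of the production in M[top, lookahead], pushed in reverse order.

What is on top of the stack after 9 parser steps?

     Stack          Input          Action
  1  $ <S>          q r q r p v $  expand <S> ::= q r <A>
  2  $ <A> r q      q r q r p v $  match q
  3  $ <A> r        r q r p v $    match r
  4  $ <A>          q r p v $      expand <A> ::= <S> <A>
  5  $ <A> <S>      q r p v $      expand <S> ::= q r <A>
  6  $ <A> <A> r q  q r p v $      match q
  7  $ <A> <A> r    r p v $        match r
  8  $ <A> <A>      p v $          expand <A> ::= p
  9  $ <A> p        p v $          match p
Stack after step 9: $ <A> (top = <A>).

<A>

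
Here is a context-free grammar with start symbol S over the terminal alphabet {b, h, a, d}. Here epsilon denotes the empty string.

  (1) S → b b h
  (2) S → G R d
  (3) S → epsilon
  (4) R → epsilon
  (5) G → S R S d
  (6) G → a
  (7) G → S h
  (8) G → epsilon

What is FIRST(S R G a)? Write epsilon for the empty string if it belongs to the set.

{a, b, d, h}

FIRST(R): from R→epsilon we get {epsilon}. So FIRST(R) = {epsilon}.
FIRST(S): from S→b b h we get {b}; from S→G R d we get {a, b, d, h}; from S→epsilon we get {epsilon}. So FIRST(S) = {epsilon, a, b, d, h}.
FIRST(G): from G→S R S d we get {a, b, d, h}; from G→a we get {a}; from G→S h we get {a, b, d, h}; from G→epsilon we get {epsilon}. So FIRST(G) = {epsilon, a, b, d, h}.
FIRST(S R G a): take FIRST of each symbol in turn, carrying on past any symbol whose FIRST contains epsilon; result {a, b, d, h}.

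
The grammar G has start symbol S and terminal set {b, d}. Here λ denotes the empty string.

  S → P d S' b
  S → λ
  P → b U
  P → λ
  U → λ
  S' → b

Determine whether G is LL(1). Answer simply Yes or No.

Yes

FIRST(S) = {λ, b, d}
FIRST(P) = {λ, b}
FIRST(U) = {λ}
FIRST(S') = {b}
FOLLOW(S) = {$}
FOLLOW(P) = {d}
FOLLOW(U) = {d}
FOLLOW(S') = {b}
Each cell of M receives at most one production.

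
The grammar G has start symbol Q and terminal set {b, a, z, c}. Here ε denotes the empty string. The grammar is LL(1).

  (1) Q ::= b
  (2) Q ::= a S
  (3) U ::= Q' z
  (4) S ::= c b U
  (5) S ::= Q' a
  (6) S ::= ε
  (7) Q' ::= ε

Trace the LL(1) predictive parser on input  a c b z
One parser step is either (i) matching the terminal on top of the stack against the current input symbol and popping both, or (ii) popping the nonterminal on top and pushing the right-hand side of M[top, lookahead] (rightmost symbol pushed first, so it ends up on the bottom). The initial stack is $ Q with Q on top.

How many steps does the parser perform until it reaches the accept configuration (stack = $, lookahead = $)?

     Stack    Input      Action
  1  $ Q      a c b z $  expand Q ::= a S
  2  $ S a    a c b z $  match a
  3  $ S      c b z $    expand S ::= c b U
  4  $ U b c  c b z $    match c
  5  $ U b    b z $      match b
  6  $ U      z $        expand U ::= Q' z
  7  $ z Q'   z $        expand Q' ::= ε
  8  $ z      z $        match z
Accept reached after 8 steps.

8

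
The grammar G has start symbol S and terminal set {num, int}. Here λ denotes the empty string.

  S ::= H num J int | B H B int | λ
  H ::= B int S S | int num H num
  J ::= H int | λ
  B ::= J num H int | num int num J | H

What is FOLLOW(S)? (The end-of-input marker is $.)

{$, int, num}

FIRST(S): from S::=H num J int we get {int, num}; from S::=B H B int we get {int, num}; from S::=λ we get {λ}. So FIRST(S) = {λ, int, num}.
FIRST(H): from H::=B int S S we get {int, num}; from H::=int num H num we get {int}. So FIRST(H) = {int, num}.
FIRST(J): from J::=H int we get {int, num}; from J::=λ we get {λ}. So FIRST(J) = {λ, int, num}.
FIRST(B): from B::=J num H int we get {int, num}; from B::=num int num J we get {num}; from B::=H we get {int, num}. So FIRST(B) = {int, num}.
FOLLOW(S) includes $ since S is the start symbol.
FOLLOW(B): in S::=B H B int (occurrence 1), B is followed by H B int with FIRST {int, num}; in S::=B H B int (occurrence 2), B is followed by int with FIRST {int}; in H::=B int S S, B is followed by int S S with FIRST {int}. Thus FOLLOW(B) = {int, num}.
FOLLOW(H): in S::=H num J int, H is followed by num J int with FIRST {num}; in S::=B H B int, H is followed by B int with FIRST {int, num}; in H::=int num H num, H is followed by num with FIRST {num}; in J::=H int, H is followed by int with FIRST {int}; in B::=J num H int, H is followed by int with FIRST {int}; in B::=H, the suffix after H is empty, so FOLLOW(H) ⊇ FOLLOW(B) = {int, num}. Thus FOLLOW(H) = {int, num}.
FOLLOW(S): in H::=B int S S (occurrence 1), S is followed by S with FIRST {λ, int, num}; in H::=B int S S (occurrence 1), the suffix after S is nullable, so FOLLOW(S) ⊇ FOLLOW(H) = {int, num}; in H::=B int S S (occurrence 2), the suffix after S is empty, so FOLLOW(S) ⊇ FOLLOW(H) = {int, num}. Thus FOLLOW(S) = {$, int, num}.
FOLLOW(J): in S::=H num J int, J is followed by int with FIRST {int}; in B::=J num H int, J is followed by num H int with FIRST {num}; in B::=num int num J, the suffix after J is empty, so FOLLOW(J) ⊇ FOLLOW(B) = {int, num}. Thus FOLLOW(J) = {int, num}.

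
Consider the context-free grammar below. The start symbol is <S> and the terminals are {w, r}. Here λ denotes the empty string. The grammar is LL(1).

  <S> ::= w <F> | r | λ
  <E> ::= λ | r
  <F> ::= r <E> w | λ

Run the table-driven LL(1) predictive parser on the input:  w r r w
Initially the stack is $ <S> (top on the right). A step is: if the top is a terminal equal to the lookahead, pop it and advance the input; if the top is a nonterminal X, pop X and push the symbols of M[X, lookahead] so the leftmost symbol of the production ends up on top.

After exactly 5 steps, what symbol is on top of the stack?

step 1: stack=$ <S>  input=w r r w $  — expand <S> ::= w <F>
step 2: stack=$ <F> w  input=w r r w $  — match w
step 3: stack=$ <F>  input=r r w $  — expand <F> ::= r <E> w
step 4: stack=$ w <E> r  input=r r w $  — match r
step 5: stack=$ w <E>  input=r w $  — expand <E> ::= r
Stack after step 5: $ w r (top = r).

r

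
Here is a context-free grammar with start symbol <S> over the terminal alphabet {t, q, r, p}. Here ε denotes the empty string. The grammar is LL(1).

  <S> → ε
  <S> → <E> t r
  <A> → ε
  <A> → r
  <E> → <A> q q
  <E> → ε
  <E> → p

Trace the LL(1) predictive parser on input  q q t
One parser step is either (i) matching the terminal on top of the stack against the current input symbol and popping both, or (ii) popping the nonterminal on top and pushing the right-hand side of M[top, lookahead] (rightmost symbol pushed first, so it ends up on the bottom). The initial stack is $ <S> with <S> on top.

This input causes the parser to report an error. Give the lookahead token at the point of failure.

$

step 1: stack=$ <S>  input=q q t $  — expand <S> → <E> t r
step 2: stack=$ r t <E>  input=q q t $  — expand <E> → <A> q q
step 3: stack=$ r t q q <A>  input=q q t $  — expand <A> → ε
step 4: stack=$ r t q q  input=q q t $  — match q
step 5: stack=$ r t q  input=q t $  — match q
step 6: stack=$ r t  input=t $  — match t
step 7: stack=$ r  input=$  — error: top is terminal r but lookahead is $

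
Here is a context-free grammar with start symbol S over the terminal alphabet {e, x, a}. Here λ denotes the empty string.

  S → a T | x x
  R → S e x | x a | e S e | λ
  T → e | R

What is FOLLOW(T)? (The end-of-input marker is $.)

{$, e}

FIRST(S) = {a, x}
FIRST(R) = {λ, a, e, x}  (via S e x)
FIRST(T) = {λ, a, e, x}  (via R)
FOLLOW(S) includes $ since S is the start symbol.
FOLLOW(S): in R→S e x, S is followed by e x with FIRST {e}; in R→e S e, S is followed by e with FIRST {e}. Thus FOLLOW(S) = {$, e}.
FOLLOW(T): in S→a T, the suffix after T is empty, so FOLLOW(T) ⊇ FOLLOW(S) = {$, e}. Thus FOLLOW(T) = {$, e}.
FOLLOW(R): in T→R, the suffix after R is empty, so FOLLOW(R) ⊇ FOLLOW(T) = {$, e}. Thus FOLLOW(R) = {$, e}.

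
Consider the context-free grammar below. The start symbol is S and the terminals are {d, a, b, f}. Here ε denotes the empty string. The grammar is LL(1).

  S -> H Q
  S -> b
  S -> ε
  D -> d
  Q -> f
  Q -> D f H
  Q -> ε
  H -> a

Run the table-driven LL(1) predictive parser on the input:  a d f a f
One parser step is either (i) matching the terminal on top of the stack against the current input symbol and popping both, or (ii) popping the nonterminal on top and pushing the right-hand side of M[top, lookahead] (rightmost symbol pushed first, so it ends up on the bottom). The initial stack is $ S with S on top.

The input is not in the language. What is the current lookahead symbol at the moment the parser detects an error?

f

step 1: stack=$ S  input=a d f a f $  — expand S -> H Q
step 2: stack=$ Q H  input=a d f a f $  — expand H -> a
step 3: stack=$ Q a  input=a d f a f $  — match a
step 4: stack=$ Q  input=d f a f $  — expand Q -> D f H
step 5: stack=$ H f D  input=d f a f $  — expand D -> d
step 6: stack=$ H f d  input=d f a f $  — match d
step 7: stack=$ H f  input=f a f $  — match f
step 8: stack=$ H  input=a f $  — expand H -> a
step 9: stack=$ a  input=a f $  — match a
step 10: stack=$  input=f $  — error: stack empty but input remains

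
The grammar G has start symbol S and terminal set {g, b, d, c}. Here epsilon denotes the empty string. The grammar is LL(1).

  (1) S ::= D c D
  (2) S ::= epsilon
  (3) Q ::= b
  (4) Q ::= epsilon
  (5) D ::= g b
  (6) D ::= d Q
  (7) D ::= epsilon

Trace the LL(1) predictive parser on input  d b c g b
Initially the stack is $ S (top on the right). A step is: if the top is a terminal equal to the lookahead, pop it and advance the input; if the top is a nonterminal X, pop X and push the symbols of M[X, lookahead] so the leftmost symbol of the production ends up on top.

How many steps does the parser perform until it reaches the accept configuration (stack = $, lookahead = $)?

     Stack      Input        Action
  1  $ S        d b c g b $  expand S ::= D c D
  2  $ D c D    d b c g b $  expand D ::= d Q
  3  $ D c Q d  d b c g b $  match d
  4  $ D c Q    b c g b $    expand Q ::= b
  5  $ D c b    b c g b $    match b
  6  $ D c      c g b $      match c
  7  $ D        g b $        expand D ::= g b
  8  $ b g      g b $        match g
  9  $ b        b $          match b
Accept reached after 9 steps.

9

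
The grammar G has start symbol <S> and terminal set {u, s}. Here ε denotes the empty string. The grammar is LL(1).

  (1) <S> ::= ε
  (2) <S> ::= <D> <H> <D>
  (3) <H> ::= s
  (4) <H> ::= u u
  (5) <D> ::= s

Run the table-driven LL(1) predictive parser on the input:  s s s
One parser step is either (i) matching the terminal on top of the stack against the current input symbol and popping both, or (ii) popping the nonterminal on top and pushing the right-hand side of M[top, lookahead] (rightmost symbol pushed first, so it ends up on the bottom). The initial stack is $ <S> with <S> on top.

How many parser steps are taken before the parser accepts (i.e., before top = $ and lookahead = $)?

7

     Stack          Input    Action
  1  $ <S>          s s s $  expand <S> ::= <D> <H> <D>
  2  $ <D> <H> <D>  s s s $  expand <D> ::= s
  3  $ <D> <H> s    s s s $  match s
  4  $ <D> <H>      s s $    expand <H> ::= s
  5  $ <D> s        s s $    match s
  6  $ <D>          s $      expand <D> ::= s
  7  $ s            s $      match s
Accept reached after 7 steps.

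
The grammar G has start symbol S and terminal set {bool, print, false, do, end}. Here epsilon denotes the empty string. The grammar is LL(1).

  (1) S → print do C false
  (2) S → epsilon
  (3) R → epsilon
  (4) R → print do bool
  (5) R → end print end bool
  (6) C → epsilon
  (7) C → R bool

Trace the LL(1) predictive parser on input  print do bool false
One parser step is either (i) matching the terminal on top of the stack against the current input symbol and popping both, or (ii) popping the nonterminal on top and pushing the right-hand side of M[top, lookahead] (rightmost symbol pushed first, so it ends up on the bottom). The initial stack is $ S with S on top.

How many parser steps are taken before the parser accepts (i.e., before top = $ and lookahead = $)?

7

     Stack               Input                  Action
  1  $ S                 print do bool false $  expand S → print do C false
  2  $ false C do print  print do bool false $  match print
  3  $ false C do        do bool false $        match do
  4  $ false C           bool false $           expand C → R bool
  5  $ false bool R      bool false $           expand R → epsilon
  6  $ false bool        bool false $           match bool
  7  $ false             false $                match false
Accept reached after 7 steps.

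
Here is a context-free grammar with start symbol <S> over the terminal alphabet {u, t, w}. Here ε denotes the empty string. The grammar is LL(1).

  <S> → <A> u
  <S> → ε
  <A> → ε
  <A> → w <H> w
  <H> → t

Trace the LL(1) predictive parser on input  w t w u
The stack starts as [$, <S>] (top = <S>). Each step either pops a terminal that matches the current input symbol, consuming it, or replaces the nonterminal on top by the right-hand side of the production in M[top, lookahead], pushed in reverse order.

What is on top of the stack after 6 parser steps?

     Stack        Input      Action
  1  $ <S>        w t w u $  expand <S> → <A> u
  2  $ u <A>      w t w u $  expand <A> → w <H> w
  3  $ u w <H> w  w t w u $  match w
  4  $ u w <H>    t w u $    expand <H> → t
  5  $ u w t      t w u $    match t
  6  $ u w        w u $      match w
Stack after step 6: $ u (top = u).

u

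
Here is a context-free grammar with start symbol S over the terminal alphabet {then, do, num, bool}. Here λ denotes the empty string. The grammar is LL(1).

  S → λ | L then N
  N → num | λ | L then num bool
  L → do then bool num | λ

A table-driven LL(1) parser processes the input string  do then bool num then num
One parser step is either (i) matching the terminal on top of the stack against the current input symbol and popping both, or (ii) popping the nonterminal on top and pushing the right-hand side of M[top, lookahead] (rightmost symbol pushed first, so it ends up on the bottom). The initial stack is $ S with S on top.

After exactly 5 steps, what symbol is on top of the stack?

     Stack                      Input                        Action
  1  $ S                        do then bool num then num $  expand S → L then N
  2  $ N then L                 do then bool num then num $  expand L → do then bool num
  3  $ N then num bool then do  do then bool num then num $  match do
  4  $ N then num bool then     then bool num then num $     match then
  5  $ N then num bool          bool num then num $          match bool
Stack after step 5: $ N then num (top = num).

num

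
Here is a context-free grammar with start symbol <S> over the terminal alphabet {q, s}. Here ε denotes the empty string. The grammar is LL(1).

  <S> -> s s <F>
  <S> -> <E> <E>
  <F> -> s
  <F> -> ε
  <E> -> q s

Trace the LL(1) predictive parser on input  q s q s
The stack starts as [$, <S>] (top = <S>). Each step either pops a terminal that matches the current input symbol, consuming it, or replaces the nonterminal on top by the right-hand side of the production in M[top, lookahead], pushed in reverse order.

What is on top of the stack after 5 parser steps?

q

     Stack      Input      Action
  1  $ <S>      q s q s $  expand <S> -> <E> <E>
  2  $ <E> <E>  q s q s $  expand <E> -> q s
  3  $ <E> s q  q s q s $  match q
  4  $ <E> s    s q s $    match s
  5  $ <E>      q s $      expand <E> -> q s
Stack after step 5: $ s q (top = q).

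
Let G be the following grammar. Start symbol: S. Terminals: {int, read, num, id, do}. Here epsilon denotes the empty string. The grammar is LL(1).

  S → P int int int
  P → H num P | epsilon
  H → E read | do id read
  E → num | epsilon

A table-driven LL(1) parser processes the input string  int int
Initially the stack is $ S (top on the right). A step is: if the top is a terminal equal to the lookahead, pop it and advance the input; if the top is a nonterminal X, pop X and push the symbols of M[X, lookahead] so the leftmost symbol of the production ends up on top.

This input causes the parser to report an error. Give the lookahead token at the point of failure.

$

     Stack            Input      Action
  1  $ S              int int $  expand S → P int int int
  2  $ int int int P  int int $  expand P → epsilon
  3  $ int int int    int int $  match int
  4  $ int int        int $      match int
  5  $ int            $          error: top is terminal int but lookahead is $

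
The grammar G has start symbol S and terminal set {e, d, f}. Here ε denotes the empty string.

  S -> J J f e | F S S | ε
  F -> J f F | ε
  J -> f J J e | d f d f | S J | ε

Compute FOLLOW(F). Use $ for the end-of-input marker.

{$, d, e, f}

FIRST(S) = {ε, d, f}  (via J J f e, F S S)
FIRST(J) = {ε, d, f}  (via S J)
FIRST(F) = {ε, d, f}  (via J f F)
FOLLOW(S) includes $ since S is the start symbol.
FOLLOW(J): in S->J J f e (occurrence 1), J is followed by J f e with FIRST {d, f}; in S->J J f e (occurrence 2), J is followed by f e with FIRST {f}; in F->J f F, J is followed by f F with FIRST {f}; in J->f J J e (occurrence 1), J is followed by J e with FIRST {d, e, f}; in J->f J J e (occurrence 2), J is followed by e with FIRST {e}; in J->S J, the suffix after J is empty (adds nothing new). Thus FOLLOW(J) = {d, e, f}.
FOLLOW(S): in S->F S S (occurrence 1), S is followed by S with FIRST {ε, d, f}; in S->F S S (occurrence 1), the suffix after S is nullable (adds nothing new); in S->F S S (occurrence 2), the suffix after S is empty (adds nothing new); in J->S J, S is followed by J with FIRST {ε, d, f}; in J->S J, the suffix after S is nullable, so FOLLOW(S) ⊇ FOLLOW(J) = {d, e, f}. Thus FOLLOW(S) = {$, d, e, f}.
FOLLOW(F): in S->F S S, F is followed by S S with FIRST {ε, d, f}; in S->F S S, the suffix after F is nullable, so FOLLOW(F) ⊇ FOLLOW(S) = {$, d, e, f}; in F->J f F, the suffix after F is empty (adds nothing new). Thus FOLLOW(F) = {$, d, e, f}.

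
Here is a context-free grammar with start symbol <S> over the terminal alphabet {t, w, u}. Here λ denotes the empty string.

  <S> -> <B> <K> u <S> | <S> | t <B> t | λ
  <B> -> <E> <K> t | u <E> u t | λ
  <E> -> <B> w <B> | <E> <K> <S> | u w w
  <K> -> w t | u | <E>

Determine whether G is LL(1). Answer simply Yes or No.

No

FIRST(<S>) = {λ, t, u, w}
FIRST(<B>) = {λ, u, w}
FIRST(<E>) = {u, w}
FIRST(<K>) = {u, w}
FOLLOW(<S>) = {$, t, u, w}
FOLLOW(<B>) = {t, u, w}
FOLLOW(<E>) = {t, u, w}
FOLLOW(<K>) = {t, u, w}
Cell M[<B>, u] receives both <B> -> <E> <K> t and <B> -> u <E> u t and <B> -> λ — the grammar is not LL(1).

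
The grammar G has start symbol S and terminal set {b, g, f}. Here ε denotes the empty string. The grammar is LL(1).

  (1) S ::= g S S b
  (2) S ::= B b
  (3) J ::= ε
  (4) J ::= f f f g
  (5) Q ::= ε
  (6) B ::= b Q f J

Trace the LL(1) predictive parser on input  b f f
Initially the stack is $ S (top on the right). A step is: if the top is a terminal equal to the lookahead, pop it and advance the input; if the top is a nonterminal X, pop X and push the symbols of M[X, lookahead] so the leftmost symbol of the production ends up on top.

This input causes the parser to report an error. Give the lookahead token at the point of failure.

step 1: stack=$ S  input=b f f $  — expand S ::= B b
step 2: stack=$ b B  input=b f f $  — expand B ::= b Q f J
step 3: stack=$ b J f Q b  input=b f f $  — match b
step 4: stack=$ b J f Q  input=f f $  — expand Q ::= ε
step 5: stack=$ b J f  input=f f $  — match f
step 6: stack=$ b J  input=f $  — expand J ::= f f f g
step 7: stack=$ b g f f f  input=f $  — match f
step 8: stack=$ b g f f  input=$  — error: top is terminal f but lookahead is $

$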